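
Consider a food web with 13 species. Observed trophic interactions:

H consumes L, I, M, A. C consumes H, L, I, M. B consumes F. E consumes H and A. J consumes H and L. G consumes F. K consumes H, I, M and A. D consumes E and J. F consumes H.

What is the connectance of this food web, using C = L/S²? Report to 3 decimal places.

The web has S = 13 species and L = 21 feeding links.
C = L / S² = 21 / 169 = 0.1243 ≈ 0.124.

C = 0.124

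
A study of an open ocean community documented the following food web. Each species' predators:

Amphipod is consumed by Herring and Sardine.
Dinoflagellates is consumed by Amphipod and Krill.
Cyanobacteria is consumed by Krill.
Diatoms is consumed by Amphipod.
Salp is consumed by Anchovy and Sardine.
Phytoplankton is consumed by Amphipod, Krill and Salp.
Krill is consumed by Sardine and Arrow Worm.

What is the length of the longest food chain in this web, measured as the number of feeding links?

2 links

One longest chain: Phytoplankton → Krill → Sardine.
It has 3 species and 2 links.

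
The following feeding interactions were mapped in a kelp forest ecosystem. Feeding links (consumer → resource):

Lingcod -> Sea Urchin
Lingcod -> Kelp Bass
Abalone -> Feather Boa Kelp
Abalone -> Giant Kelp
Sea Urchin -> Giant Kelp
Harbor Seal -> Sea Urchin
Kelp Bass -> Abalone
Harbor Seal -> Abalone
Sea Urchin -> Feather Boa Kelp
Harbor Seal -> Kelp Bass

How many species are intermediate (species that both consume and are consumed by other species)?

3

Intermediate species (has both prey and predators): Abalone, Sea Urchin, Kelp Bass.
Count: 3.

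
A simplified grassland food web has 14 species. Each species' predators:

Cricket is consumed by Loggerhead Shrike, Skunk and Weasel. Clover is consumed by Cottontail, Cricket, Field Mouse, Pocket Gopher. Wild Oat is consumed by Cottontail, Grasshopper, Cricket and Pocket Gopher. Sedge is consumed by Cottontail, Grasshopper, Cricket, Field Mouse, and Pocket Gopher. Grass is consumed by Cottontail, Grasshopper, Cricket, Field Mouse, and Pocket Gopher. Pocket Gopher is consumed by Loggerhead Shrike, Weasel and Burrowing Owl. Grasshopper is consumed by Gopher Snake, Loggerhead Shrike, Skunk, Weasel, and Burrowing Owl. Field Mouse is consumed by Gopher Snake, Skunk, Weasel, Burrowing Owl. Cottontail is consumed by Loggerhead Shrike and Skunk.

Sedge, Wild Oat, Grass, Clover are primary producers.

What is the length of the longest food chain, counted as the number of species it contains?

One longest chain: Sedge → Pocket Gopher → Weasel.
It has 3 species and 2 links.

3 species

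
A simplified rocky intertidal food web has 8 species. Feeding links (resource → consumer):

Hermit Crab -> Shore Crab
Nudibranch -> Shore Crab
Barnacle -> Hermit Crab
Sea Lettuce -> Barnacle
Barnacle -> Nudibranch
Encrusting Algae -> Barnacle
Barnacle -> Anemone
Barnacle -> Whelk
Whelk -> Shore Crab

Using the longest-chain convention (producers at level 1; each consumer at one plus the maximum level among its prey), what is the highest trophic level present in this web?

4

Producers (level 1): Sea Lettuce, Encrusting Algae.
Sea Lettuce → Barnacle → Nudibranch → Shore Crab gives Shore Crab level 4.
No species has a prey at level 4, so no species reaches level 5.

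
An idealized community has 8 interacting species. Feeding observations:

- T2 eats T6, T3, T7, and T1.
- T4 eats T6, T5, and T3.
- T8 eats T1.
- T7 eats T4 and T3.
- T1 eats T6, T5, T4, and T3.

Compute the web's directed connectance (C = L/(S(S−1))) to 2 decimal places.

The web has S = 8 species and L = 14 feeding links.
C = L / (S(S−1)) = 14 / 56 = 0.2500 ≈ 0.25.

C = 0.25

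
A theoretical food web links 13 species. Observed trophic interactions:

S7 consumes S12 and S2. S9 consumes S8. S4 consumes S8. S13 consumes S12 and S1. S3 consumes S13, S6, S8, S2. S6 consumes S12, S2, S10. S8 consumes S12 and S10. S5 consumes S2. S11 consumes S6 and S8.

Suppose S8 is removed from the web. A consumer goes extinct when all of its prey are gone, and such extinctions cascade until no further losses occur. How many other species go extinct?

Remove S8.
Round 1: S4 (all prey gone), S9 (all prey gone) → extinct.
No further losses. Total secondary extinctions: 2.

2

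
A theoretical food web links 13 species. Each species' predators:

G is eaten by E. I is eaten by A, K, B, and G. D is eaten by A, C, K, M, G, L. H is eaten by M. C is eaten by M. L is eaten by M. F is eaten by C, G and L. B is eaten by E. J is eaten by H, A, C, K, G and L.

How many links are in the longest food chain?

One longest chain: D → L → M.
It has 3 species and 2 links.

2 links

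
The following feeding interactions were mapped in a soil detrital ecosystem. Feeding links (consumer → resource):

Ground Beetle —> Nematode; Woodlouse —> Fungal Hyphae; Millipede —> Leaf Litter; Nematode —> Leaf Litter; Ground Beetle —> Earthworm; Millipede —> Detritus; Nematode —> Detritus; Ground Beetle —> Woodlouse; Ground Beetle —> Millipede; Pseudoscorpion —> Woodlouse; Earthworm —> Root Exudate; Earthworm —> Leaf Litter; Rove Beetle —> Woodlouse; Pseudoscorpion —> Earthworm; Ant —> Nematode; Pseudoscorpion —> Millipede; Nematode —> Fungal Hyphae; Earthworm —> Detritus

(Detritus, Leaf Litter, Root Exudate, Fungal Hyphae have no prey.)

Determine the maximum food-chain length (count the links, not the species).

2 links

One longest chain: Detritus → Millipede → Pseudoscorpion.
It has 3 species and 2 links.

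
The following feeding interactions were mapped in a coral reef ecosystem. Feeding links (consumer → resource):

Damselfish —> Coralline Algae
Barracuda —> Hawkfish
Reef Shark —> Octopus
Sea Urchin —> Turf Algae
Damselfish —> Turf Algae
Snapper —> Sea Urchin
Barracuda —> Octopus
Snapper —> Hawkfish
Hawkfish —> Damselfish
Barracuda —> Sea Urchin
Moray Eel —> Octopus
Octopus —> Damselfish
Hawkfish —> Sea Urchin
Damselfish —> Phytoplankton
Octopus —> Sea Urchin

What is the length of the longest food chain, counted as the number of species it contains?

4 species

One longest chain: Turf Algae → Sea Urchin → Octopus → Moray Eel.
It has 4 species and 3 links.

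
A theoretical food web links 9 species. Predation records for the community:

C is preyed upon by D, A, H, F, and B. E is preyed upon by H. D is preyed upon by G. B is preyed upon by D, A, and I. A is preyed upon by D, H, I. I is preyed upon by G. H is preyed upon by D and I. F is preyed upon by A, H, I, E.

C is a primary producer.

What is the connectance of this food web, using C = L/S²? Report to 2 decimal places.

C = 0.25

The web has S = 9 species and L = 20 feeding links.
C = L / S² = 20 / 81 = 0.2469 ≈ 0.25.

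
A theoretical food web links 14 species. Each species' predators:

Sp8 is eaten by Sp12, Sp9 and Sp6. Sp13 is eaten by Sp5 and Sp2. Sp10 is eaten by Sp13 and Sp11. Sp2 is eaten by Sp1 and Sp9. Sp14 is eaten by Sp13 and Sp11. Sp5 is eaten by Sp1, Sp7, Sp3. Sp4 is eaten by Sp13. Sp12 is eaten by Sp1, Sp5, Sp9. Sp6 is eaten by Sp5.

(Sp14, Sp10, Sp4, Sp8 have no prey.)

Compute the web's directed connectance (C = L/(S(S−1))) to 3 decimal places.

C = 0.104

The web has S = 14 species and L = 19 feeding links.
C = L / (S(S−1)) = 19 / 182 = 0.1044 ≈ 0.104.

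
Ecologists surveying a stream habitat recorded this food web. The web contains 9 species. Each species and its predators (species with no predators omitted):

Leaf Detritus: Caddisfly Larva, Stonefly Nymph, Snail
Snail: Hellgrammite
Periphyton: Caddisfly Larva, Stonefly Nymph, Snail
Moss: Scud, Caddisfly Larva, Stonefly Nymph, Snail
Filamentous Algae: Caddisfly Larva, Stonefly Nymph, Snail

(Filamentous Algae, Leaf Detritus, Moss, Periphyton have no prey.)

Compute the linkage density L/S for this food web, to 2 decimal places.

There are L = 14 links among S = 9 species.
L/S = 14/9 = 1.5556 ≈ 1.56.

L/S = 1.56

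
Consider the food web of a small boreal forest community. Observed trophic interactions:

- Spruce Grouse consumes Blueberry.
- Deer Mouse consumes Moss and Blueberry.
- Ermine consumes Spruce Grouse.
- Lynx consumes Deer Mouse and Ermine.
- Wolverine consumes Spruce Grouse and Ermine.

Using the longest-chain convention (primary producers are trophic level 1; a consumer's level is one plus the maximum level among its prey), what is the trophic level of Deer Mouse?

Trophic level 2

Blueberry is a producer → level 1.
Deer Mouse eats Blueberry (level 1); other prey at levels: Moss 1 → level 2.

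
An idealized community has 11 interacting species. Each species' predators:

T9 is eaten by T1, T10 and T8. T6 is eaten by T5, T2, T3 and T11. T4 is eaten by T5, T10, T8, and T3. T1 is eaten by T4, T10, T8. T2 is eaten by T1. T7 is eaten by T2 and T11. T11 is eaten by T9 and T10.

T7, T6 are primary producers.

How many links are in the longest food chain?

One longest chain: T7 → T11 → T9 → T1 → T4 → T3.
It has 6 species and 5 links.

5 links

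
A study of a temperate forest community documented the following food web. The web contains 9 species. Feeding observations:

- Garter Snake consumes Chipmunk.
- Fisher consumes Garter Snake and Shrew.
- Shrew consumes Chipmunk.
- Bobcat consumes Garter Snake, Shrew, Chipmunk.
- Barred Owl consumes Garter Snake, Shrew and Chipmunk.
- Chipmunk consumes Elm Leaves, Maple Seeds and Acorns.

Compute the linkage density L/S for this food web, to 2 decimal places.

There are L = 13 links among S = 9 species.
L/S = 13/9 = 1.4444 ≈ 1.44.

L/S = 1.44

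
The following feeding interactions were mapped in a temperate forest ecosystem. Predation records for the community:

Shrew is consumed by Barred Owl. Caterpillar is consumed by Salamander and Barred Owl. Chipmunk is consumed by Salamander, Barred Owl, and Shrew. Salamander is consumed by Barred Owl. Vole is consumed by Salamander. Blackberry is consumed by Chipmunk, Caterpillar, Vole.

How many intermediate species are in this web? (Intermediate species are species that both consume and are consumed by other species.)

Intermediate species (has both prey and predators): Chipmunk, Caterpillar, Vole, Shrew, Salamander.
Count: 5.

5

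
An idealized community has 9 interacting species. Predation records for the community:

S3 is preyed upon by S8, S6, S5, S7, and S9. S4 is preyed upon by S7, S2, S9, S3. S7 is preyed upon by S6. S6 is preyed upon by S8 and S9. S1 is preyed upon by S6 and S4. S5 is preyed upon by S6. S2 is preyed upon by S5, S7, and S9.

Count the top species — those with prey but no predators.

2

Top species (has prey, but nothing eats it): S8, S9.
Count: 2.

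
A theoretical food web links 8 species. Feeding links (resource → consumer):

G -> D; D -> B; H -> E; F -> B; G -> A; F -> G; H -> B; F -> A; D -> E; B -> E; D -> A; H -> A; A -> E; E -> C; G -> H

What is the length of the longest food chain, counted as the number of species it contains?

6 species

One longest chain: F → G → H → B → E → C.
It has 6 species and 5 links.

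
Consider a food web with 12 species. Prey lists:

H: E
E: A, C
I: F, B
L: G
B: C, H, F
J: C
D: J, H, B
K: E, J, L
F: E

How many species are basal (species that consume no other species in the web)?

3

Basal species (no prey listed): A, G, C.
Count: 3.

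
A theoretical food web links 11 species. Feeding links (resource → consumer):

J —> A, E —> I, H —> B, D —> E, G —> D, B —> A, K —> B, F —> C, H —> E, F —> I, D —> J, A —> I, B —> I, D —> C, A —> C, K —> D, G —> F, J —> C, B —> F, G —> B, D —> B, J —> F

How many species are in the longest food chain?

One longest chain: K → D → B → A → I.
It has 5 species and 4 links.

5 species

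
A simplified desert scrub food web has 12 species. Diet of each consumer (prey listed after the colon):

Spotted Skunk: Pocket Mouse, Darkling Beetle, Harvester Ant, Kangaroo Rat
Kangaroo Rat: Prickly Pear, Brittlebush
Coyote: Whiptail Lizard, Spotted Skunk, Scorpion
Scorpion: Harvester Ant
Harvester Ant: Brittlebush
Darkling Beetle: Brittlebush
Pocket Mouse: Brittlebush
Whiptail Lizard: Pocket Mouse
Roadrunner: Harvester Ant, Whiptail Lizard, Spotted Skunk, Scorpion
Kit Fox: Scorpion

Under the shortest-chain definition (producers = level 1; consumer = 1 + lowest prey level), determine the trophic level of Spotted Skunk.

Brittlebush is a producer → level 1.
Pocket Mouse eats Brittlebush → level 2.
Spotted Skunk eats Pocket Mouse → level 3.
No prey of Spotted Skunk is below level 2, so 3 is the minimum.

Trophic level 3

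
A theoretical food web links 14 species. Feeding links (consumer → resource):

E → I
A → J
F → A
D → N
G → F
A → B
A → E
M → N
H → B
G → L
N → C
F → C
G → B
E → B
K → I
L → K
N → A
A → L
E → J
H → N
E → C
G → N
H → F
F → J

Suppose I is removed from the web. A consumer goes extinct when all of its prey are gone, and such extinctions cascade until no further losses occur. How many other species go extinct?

2

Remove I.
Round 1: K (all prey gone) → extinct.
Round 2: L (all prey gone) → extinct.
No further losses. Total secondary extinctions: 2.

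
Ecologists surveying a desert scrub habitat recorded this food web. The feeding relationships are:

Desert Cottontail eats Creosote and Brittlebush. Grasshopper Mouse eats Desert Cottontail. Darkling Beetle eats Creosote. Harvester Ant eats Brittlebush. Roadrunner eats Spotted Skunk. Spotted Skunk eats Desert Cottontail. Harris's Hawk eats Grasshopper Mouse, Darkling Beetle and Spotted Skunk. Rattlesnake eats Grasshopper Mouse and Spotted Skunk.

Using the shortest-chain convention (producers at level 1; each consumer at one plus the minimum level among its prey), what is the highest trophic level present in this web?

4

Producers (level 1): Creosote, Brittlebush.
Following each consumer down to its lowest-level prey: Creosote → Desert Cottontail → Spotted Skunk → Roadrunner (levels 1 through 4).
All prey of Roadrunner (Spotted Skunk 3) are at level 3 or above, so Roadrunner is at level 1 + 3 = 4.
Every consumer has at least one prey at level 3 or below, so none exceeds level 4.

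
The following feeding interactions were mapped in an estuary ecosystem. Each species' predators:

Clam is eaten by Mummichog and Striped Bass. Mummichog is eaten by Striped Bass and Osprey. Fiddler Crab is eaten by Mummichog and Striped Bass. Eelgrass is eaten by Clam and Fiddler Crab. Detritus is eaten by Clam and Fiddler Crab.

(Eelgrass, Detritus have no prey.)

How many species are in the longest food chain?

4 species

One longest chain: Eelgrass → Clam → Mummichog → Osprey.
It has 4 species and 3 links.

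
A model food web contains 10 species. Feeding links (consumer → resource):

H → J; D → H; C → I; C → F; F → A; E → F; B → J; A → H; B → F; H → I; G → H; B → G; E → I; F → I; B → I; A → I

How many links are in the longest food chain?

4 links

One longest chain: J → H → A → F → C.
It has 5 species and 4 links.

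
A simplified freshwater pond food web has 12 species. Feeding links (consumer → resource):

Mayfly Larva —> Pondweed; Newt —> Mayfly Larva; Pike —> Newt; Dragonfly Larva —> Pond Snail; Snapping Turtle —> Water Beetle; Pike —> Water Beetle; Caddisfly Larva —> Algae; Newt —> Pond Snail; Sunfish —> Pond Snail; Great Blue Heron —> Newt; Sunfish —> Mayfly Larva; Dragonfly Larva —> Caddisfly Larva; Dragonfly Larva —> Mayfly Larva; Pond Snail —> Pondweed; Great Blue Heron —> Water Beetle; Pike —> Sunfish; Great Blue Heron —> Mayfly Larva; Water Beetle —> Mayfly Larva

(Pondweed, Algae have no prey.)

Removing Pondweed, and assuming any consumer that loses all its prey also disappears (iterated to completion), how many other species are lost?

8

Remove Pondweed.
Round 1: Mayfly Larva (all prey gone), Pond Snail (all prey gone) → extinct.
Round 2: Water Beetle (all prey gone), Sunfish (all prey gone), Newt (all prey gone) → extinct.
Round 3: Pike (all prey gone), Snapping Turtle (all prey gone), Great Blue Heron (all prey gone) → extinct.
No further losses. Total secondary extinctions: 8.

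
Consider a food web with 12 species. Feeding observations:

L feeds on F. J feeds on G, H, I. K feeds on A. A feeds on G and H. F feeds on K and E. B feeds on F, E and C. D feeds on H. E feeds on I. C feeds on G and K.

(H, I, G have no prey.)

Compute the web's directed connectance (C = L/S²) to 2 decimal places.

C = 0.11

The web has S = 12 species and L = 16 feeding links.
C = L / S² = 16 / 144 = 0.1111 ≈ 0.11.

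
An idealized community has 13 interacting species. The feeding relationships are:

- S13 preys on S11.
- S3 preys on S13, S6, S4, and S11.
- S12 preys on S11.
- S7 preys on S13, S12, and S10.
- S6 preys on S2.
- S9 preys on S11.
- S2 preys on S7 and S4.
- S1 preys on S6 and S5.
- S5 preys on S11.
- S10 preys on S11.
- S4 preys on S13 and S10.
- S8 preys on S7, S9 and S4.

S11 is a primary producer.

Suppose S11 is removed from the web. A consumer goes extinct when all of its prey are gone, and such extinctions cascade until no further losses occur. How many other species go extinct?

Remove S11.
Round 1: S13 (all prey gone), S5 (all prey gone), S12 (all prey gone), S10 (all prey gone), S9 (all prey gone) → extinct.
Round 2: S7 (all prey gone), S4 (all prey gone) → extinct.
Round 3: S8 (all prey gone), S2 (all prey gone) → extinct.
Round 4: S6 (all prey gone) → extinct.
Round 5: S1 (all prey gone), S3 (all prey gone) → extinct.
No further losses. Total secondary extinctions: 12.

12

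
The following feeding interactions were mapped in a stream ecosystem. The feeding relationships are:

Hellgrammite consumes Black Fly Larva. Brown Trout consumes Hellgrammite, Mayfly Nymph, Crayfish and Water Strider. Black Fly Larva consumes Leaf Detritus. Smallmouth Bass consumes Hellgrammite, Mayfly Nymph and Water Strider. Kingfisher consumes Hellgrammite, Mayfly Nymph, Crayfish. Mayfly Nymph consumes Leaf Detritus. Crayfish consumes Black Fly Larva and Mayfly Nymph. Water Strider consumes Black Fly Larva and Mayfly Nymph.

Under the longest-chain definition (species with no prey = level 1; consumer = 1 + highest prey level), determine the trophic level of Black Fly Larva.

Leaf Detritus has no prey (basal) → level 1.
Black Fly Larva eats Leaf Detritus → level 2.

Trophic level 2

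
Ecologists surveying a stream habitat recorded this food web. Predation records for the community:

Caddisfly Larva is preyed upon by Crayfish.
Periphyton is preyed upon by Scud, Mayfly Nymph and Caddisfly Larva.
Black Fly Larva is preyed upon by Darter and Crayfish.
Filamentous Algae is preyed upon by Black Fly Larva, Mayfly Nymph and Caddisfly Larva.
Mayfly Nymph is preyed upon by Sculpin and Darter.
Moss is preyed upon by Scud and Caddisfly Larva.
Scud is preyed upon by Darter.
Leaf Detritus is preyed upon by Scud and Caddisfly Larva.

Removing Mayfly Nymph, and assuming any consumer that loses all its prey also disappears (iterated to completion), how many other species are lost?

Remove Mayfly Nymph.
Round 1: Sculpin (all prey gone) → extinct.
No further losses. Total secondary extinctions: 1.

1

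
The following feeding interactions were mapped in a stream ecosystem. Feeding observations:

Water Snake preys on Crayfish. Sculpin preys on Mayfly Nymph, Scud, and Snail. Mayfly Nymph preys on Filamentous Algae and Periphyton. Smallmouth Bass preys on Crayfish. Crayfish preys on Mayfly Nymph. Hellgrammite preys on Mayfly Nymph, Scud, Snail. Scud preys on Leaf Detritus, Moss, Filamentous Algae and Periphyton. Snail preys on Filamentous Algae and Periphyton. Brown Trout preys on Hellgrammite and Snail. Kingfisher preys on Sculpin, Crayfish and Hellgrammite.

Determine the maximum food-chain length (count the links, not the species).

One longest chain: Filamentous Algae → Mayfly Nymph → Crayfish → Water Snake.
It has 4 species and 3 links.

3 links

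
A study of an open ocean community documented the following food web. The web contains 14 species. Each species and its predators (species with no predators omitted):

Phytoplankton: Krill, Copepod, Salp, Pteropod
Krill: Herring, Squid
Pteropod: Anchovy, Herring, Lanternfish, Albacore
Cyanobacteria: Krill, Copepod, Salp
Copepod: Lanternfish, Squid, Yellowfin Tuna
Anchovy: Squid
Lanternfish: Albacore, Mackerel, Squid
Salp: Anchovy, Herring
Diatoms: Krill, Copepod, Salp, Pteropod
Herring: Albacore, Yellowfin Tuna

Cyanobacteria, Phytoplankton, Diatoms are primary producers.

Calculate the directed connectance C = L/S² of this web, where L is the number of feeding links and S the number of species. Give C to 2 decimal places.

C = 0.14

The web has S = 14 species and L = 28 feeding links.
C = L / S² = 28 / 196 = 0.1429 ≈ 0.14.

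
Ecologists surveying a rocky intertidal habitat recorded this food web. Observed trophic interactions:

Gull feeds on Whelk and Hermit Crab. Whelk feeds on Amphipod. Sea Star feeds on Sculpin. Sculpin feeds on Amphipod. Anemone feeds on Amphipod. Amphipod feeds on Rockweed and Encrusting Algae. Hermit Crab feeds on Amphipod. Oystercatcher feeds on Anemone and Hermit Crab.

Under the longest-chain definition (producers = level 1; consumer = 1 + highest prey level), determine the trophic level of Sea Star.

Encrusting Algae is a producer → level 1.
Amphipod eats Encrusting Algae (level 1); other prey at levels: Rockweed 1 → level 2.
Sculpin eats Amphipod → level 3.
Sea Star eats Sculpin → level 4.

Trophic level 4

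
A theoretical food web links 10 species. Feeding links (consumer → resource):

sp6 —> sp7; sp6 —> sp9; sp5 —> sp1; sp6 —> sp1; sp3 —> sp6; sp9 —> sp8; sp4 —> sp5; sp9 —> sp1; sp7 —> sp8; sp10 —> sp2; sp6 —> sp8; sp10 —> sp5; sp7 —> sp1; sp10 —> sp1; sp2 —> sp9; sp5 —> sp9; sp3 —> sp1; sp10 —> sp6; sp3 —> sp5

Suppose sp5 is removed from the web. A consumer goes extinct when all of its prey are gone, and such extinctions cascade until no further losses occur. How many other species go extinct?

1

Remove sp5.
Round 1: sp4 (all prey gone) → extinct.
No further losses. Total secondary extinctions: 1.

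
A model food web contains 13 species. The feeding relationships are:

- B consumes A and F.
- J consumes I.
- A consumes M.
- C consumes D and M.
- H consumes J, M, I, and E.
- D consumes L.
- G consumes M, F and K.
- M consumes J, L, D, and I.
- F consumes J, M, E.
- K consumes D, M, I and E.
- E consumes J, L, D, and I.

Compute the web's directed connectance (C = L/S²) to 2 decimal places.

The web has S = 13 species and L = 29 feeding links.
C = L / S² = 29 / 169 = 0.1716 ≈ 0.17.

C = 0.17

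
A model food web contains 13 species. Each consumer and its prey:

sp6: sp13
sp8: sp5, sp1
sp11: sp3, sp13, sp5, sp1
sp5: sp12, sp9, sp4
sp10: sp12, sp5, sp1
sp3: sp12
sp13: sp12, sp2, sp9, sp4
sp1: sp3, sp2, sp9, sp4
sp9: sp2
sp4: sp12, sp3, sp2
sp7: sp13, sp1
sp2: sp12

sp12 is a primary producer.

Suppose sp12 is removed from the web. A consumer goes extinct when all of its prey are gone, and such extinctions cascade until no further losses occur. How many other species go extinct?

12

Remove sp12.
Round 1: sp3 (all prey gone), sp2 (all prey gone) → extinct.
Round 2: sp9 (all prey gone), sp4 (all prey gone) → extinct.
Round 3: sp13 (all prey gone), sp5 (all prey gone), sp1 (all prey gone) → extinct.
Round 4: sp11 (all prey gone), sp10 (all prey gone), sp7 (all prey gone), sp8 (all prey gone), sp6 (all prey gone) → extinct.
No further losses. Total secondary extinctions: 12.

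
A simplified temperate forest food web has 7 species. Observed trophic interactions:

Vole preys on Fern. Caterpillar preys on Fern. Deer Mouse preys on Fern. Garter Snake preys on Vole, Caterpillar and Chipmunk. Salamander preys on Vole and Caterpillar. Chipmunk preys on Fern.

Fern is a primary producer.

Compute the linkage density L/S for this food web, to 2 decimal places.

There are L = 9 links among S = 7 species.
L/S = 9/7 = 1.2857 ≈ 1.29.

L/S = 1.29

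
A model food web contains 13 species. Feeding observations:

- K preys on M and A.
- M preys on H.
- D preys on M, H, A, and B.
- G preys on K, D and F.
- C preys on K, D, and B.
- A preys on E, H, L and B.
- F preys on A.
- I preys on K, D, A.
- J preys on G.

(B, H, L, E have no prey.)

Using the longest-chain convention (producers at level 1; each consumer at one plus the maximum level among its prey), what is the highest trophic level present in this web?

5

Producers (level 1): B, H, L, E.
B → A → F → G → J gives J level 5.
No species has a prey at level 5, so no species reaches level 6.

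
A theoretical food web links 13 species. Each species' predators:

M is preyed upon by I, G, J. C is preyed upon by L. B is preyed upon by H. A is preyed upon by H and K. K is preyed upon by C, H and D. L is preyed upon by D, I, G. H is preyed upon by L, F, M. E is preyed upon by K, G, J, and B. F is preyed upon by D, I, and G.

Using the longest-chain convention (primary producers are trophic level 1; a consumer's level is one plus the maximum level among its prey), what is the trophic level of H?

Trophic level 3

E is a producer → level 1.
B eats E → level 2.
H eats B (level 2); other prey at levels: A 1, K 2 → level 3.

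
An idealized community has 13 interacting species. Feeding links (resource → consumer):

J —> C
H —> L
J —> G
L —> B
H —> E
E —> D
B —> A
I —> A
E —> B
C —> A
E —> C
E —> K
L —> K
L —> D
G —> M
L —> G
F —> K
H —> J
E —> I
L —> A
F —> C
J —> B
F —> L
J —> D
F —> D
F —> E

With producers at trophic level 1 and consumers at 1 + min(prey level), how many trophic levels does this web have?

4

Producers (level 1): H, F.
Following each consumer down to its lowest-level prey: H → L → G → M (levels 1 through 4).
All prey of M (G 3) are at level 3 or above, so M is at level 1 + 3 = 4.
Every consumer has at least one prey at level 3 or below, so none exceeds level 4.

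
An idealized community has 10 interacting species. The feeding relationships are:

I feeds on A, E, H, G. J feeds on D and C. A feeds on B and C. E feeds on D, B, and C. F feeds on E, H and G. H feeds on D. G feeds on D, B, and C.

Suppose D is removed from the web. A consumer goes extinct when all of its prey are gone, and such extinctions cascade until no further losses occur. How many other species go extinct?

1

Remove D.
Round 1: H (all prey gone) → extinct.
No further losses. Total secondary extinctions: 1.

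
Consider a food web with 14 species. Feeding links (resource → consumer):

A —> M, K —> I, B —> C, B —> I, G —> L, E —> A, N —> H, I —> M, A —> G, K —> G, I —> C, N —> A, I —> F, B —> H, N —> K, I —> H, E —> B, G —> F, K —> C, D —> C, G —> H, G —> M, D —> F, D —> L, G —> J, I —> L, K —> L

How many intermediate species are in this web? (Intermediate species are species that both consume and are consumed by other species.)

5

Intermediate species (has both prey and predators): B, A, K, I, G.
Count: 5.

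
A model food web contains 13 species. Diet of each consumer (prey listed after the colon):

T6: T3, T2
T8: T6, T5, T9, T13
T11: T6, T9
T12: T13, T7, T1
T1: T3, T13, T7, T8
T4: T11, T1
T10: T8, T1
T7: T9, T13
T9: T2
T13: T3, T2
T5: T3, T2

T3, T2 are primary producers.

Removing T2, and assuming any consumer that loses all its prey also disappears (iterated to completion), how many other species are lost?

1

Remove T2.
Round 1: T9 (all prey gone) → extinct.
No further losses. Total secondary extinctions: 1.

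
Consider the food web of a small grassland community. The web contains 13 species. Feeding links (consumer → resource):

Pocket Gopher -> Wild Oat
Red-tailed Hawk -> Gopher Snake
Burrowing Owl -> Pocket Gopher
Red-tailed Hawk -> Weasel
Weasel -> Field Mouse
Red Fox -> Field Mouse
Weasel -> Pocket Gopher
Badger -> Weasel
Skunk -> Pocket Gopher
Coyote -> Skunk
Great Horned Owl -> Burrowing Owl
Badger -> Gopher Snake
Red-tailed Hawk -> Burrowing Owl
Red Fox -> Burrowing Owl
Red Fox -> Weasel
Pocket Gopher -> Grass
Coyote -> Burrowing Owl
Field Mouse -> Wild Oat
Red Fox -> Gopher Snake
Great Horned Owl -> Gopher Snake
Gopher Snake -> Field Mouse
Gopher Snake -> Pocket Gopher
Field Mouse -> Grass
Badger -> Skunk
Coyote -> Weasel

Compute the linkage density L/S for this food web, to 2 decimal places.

L/S = 1.92

There are L = 25 links among S = 13 species.
L/S = 25/13 = 1.9231 ≈ 1.92.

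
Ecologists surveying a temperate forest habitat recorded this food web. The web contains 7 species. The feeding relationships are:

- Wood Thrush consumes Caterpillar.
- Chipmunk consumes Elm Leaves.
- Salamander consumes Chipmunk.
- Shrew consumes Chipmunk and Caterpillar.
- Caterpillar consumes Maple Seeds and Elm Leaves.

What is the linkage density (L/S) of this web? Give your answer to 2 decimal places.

L/S = 1.00

There are L = 7 links among S = 7 species.
L/S = 7/7 = 1.0000 ≈ 1.00.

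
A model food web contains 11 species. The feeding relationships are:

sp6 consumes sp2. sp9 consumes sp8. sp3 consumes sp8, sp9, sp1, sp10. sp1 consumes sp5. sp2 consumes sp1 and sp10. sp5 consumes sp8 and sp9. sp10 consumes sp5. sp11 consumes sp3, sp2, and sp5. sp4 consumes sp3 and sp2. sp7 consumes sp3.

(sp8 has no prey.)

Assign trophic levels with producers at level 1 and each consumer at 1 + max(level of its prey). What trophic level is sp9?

Trophic level 2

sp8 is a producer → level 1.
sp9 eats sp8 → level 2.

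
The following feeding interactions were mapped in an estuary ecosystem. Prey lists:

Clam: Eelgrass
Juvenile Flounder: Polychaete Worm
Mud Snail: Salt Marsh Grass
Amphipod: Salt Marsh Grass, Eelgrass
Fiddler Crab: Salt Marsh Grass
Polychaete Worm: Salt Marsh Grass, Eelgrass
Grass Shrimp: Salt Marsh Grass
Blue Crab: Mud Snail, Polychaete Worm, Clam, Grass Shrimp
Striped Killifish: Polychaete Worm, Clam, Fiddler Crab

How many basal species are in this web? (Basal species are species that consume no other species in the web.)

Basal species (no prey listed): Salt Marsh Grass, Eelgrass.
Count: 2.

2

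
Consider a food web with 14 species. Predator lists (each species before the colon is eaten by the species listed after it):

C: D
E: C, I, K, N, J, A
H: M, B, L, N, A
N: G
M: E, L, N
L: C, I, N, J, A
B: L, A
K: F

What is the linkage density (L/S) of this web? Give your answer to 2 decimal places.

L/S = 1.71

There are L = 24 links among S = 14 species.
L/S = 24/14 = 1.7143 ≈ 1.71.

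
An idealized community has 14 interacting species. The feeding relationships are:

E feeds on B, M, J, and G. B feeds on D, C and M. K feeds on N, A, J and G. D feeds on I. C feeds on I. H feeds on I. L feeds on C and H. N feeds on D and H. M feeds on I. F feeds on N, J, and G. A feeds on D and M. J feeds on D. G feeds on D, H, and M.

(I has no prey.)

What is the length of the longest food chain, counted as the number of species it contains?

4 species

One longest chain: I → D → J → K.
It has 4 species and 3 links.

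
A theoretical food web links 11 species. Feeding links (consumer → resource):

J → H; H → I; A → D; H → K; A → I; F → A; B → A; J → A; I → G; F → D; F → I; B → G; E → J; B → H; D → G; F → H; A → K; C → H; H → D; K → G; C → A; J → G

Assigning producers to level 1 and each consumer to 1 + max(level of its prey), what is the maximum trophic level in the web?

5

Producers (level 1): G.
G → D → A → J → E gives E level 5.
No species has a prey at level 5, so no species reaches level 6.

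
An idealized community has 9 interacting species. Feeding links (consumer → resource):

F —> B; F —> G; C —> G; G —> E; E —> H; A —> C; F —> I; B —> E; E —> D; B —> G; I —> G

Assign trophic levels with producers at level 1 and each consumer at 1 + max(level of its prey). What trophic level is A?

Trophic level 5

H is a producer → level 1.
E eats H (level 1); other prey at levels: D 1 → level 2.
G eats E → level 3.
C eats G → level 4.
A eats C → level 5.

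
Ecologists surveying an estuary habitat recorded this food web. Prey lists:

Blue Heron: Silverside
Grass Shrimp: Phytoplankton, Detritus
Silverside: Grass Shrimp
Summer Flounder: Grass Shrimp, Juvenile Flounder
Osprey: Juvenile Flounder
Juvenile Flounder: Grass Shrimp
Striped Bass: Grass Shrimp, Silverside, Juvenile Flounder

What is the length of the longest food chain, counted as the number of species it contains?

4 species

One longest chain: Phytoplankton → Grass Shrimp → Juvenile Flounder → Osprey.
It has 4 species and 3 links.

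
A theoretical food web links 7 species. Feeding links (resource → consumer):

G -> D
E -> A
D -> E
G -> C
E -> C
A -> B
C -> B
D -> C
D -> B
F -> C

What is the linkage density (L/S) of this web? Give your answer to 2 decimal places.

There are L = 10 links among S = 7 species.
L/S = 10/7 = 1.4286 ≈ 1.43.

L/S = 1.43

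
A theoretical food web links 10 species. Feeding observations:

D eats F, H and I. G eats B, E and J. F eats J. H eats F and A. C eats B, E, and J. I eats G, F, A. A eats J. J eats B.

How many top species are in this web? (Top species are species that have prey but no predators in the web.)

Top species (has prey, but nothing eats it): C, D.
Count: 2.

2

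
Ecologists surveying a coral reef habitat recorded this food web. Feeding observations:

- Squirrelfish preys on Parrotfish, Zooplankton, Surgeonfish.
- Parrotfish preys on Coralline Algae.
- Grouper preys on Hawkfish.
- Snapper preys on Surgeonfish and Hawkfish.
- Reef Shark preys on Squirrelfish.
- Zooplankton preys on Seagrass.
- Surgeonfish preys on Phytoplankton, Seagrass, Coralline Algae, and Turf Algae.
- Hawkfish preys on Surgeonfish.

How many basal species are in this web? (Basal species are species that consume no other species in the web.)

Basal species (no prey listed): Phytoplankton, Turf Algae, Coralline Algae, Seagrass.
Count: 4.

4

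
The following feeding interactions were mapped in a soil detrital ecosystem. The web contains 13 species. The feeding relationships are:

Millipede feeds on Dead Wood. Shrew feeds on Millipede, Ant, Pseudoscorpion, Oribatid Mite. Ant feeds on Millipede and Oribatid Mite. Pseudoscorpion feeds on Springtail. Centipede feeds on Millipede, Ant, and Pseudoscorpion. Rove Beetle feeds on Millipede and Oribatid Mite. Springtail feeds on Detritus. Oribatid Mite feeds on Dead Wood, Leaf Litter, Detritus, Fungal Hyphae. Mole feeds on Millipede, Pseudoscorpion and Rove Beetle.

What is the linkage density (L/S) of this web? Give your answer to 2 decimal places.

L/S = 1.62

There are L = 21 links among S = 13 species.
L/S = 21/13 = 1.6154 ≈ 1.62.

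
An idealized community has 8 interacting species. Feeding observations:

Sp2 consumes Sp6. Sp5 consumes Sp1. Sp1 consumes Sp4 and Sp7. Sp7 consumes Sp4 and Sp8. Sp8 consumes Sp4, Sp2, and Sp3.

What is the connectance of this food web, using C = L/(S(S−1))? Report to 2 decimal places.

The web has S = 8 species and L = 9 feeding links.
C = L / (S(S−1)) = 9 / 56 = 0.1607 ≈ 0.16.

C = 0.16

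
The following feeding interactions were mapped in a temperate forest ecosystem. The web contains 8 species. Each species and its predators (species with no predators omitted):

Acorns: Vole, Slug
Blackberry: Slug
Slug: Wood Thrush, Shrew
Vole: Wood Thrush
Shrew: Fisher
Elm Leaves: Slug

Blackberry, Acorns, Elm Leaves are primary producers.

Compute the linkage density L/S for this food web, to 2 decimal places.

There are L = 8 links among S = 8 species.
L/S = 8/8 = 1.0000 ≈ 1.00.

L/S = 1.00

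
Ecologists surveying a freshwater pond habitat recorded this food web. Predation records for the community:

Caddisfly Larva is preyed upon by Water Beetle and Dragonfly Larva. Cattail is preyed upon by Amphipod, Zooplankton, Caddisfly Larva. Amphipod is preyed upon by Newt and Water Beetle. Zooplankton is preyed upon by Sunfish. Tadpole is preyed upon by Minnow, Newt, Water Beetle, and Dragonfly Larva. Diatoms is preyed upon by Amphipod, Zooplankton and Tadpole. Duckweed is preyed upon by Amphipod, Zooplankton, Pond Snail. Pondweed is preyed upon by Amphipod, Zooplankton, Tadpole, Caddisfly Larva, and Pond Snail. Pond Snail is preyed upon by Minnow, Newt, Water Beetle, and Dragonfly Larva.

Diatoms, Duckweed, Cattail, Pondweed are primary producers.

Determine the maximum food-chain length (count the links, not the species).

One longest chain: Diatoms → Zooplankton → Sunfish.
It has 3 species and 2 links.

2 links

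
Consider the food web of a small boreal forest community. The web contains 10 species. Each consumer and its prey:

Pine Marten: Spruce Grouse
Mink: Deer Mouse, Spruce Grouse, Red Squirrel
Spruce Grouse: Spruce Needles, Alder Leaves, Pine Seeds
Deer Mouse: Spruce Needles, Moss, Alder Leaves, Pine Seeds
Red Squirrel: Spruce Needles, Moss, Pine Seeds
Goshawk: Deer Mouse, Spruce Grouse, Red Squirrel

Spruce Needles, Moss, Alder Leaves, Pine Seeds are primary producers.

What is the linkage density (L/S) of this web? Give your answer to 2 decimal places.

L/S = 1.70

There are L = 17 links among S = 10 species.
L/S = 17/10 = 1.7000 ≈ 1.70.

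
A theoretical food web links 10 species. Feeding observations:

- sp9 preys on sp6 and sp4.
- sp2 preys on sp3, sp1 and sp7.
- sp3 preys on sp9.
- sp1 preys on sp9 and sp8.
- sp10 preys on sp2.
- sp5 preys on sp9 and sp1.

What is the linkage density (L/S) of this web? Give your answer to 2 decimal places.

L/S = 1.10

There are L = 11 links among S = 10 species.
L/S = 11/10 = 1.1000 ≈ 1.10.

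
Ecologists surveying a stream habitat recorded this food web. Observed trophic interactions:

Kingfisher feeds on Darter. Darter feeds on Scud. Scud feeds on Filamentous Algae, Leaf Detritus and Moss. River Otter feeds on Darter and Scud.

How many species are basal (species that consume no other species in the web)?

3

Basal species (no prey listed): Leaf Detritus, Filamentous Algae, Moss.
Count: 3.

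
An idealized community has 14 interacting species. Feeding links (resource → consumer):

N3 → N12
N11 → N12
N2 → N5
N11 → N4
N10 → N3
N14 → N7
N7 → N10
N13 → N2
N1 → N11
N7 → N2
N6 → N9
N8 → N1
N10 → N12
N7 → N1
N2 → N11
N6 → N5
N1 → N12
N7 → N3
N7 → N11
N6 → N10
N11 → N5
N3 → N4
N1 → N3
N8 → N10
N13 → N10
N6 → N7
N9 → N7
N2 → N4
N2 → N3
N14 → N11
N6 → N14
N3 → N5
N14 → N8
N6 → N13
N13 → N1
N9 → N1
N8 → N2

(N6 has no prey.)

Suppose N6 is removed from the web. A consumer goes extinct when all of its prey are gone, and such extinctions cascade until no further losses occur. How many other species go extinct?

13

Remove N6.
Round 1: N14 (all prey gone), N13 (all prey gone), N9 (all prey gone) → extinct.
Round 2: N7 (all prey gone), N8 (all prey gone) → extinct.
Round 3: N2 (all prey gone), N1 (all prey gone), N10 (all prey gone) → extinct.
Round 4: N11 (all prey gone), N3 (all prey gone) → extinct.
Round 5: N5 (all prey gone), N4 (all prey gone), N12 (all prey gone) → extinct.
No further losses. Total secondary extinctions: 13.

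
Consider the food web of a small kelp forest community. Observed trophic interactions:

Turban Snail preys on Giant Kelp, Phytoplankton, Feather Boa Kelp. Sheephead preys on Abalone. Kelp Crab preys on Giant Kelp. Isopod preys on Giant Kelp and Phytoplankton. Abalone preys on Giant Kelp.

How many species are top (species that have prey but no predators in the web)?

Top species (has prey, but nothing eats it): Kelp Crab, Isopod, Turban Snail, Sheephead.
Count: 4.

4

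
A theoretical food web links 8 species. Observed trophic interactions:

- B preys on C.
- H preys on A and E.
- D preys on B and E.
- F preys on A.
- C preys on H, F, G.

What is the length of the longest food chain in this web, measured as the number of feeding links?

4 links

One longest chain: A → F → C → B → D.
It has 5 species and 4 links.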